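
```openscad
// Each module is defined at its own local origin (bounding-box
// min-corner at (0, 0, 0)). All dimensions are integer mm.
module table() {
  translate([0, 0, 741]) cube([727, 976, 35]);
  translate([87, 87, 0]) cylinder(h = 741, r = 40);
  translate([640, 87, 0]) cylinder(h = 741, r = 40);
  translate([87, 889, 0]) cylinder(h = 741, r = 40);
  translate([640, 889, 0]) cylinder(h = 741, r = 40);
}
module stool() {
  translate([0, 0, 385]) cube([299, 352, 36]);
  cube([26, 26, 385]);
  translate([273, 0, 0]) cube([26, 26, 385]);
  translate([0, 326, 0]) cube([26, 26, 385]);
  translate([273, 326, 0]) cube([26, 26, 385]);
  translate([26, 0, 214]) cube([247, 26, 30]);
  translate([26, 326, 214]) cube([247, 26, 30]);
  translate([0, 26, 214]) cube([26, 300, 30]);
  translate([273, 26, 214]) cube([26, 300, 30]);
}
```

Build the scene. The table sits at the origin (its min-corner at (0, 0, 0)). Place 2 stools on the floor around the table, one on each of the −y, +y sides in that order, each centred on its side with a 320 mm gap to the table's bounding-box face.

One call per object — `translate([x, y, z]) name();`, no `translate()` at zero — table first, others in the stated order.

table();
translate([214, -672, 0]) stool();
translate([214, 1296, 0]) stool();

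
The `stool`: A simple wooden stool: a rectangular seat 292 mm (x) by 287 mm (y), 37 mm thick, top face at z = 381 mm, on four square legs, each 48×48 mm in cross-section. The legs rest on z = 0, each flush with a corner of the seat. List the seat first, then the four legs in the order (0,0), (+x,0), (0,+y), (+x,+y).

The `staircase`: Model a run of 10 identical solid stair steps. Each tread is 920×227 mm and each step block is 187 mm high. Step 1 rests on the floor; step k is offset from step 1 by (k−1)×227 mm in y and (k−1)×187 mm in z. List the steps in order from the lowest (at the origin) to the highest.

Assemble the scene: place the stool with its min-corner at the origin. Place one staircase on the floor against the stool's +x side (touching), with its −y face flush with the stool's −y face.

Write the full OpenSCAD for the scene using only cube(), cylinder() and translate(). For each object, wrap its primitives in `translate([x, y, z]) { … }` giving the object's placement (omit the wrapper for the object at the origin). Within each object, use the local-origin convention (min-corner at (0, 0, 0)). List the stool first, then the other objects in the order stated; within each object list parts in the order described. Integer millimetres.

translate([0, 0, 344]) cube([292, 287, 37]);
cube([48, 48, 344]);
translate([244, 0, 0]) cube([48, 48, 344]);
translate([0, 239, 0]) cube([48, 48, 344]);
translate([244, 239, 0]) cube([48, 48, 344]);
translate([292, 0, 0]) {
  cube([920, 227, 187]);
  translate([0, 227, 187]) cube([920, 227, 187]);
  translate([0, 454, 374]) cube([920, 227, 187]);
  translate([0, 681, 561]) cube([920, 227, 187]);
  translate([0, 908, 748]) cube([920, 227, 187]);
  translate([0, 1135, 935]) cube([920, 227, 187]);
  translate([0, 1362, 1122]) cube([920, 227, 187]);
  translate([0, 1589, 1309]) cube([920, 227, 187]);
  translate([0, 1816, 1496]) cube([920, 227, 187]);
  translate([0, 2043, 1683]) cube([920, 227, 187]);
}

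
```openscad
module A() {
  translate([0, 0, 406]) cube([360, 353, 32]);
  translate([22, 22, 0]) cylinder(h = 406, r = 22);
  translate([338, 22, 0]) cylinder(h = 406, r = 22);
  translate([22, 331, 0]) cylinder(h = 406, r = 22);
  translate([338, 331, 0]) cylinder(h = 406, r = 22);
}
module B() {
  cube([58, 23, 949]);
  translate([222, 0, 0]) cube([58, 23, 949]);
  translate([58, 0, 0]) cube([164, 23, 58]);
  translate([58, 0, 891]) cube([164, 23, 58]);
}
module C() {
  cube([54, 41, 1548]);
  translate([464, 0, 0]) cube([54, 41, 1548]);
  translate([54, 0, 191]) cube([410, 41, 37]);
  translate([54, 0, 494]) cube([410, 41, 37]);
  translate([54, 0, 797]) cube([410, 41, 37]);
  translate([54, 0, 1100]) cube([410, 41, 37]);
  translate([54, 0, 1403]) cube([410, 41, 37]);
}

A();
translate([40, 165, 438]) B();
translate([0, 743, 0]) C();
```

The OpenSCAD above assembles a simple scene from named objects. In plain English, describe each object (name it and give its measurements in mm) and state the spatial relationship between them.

A is a four-legged stool. The seat is a 360×353×32 mm slab whose top surface is at z = 438 mm; four round legs, each 44 mm in diameter, run from the floor (z = 0) to the underside of the seat, each leg's axis is inset half a diameter from the nearest pair of seat edges (so the leg's bounding box is flush with the corner).

B is a picture frame with a 164×833 mm rectangular opening (x by z) and a uniform 58 mm border on every side. Frame depth is 23 mm along y. It is built from two vertical stiles running the full outside height and two horizontal rails spanning the gap between the stiles.

C is a wooden ladder with two side rails of 54×41 mm section and 1548 mm height, set 518 mm apart overall. Between them run 5 rectangular rungs (41 mm deep, 37 mm thick), front faces flush with the rails' −y face. The bottom of the first rung is 191 mm above the floor and each subsequent rung is 303 mm higher than the one below.

The picture frame is on top of the stool, centred. The ladder is on the floor beside the stool on its +y side.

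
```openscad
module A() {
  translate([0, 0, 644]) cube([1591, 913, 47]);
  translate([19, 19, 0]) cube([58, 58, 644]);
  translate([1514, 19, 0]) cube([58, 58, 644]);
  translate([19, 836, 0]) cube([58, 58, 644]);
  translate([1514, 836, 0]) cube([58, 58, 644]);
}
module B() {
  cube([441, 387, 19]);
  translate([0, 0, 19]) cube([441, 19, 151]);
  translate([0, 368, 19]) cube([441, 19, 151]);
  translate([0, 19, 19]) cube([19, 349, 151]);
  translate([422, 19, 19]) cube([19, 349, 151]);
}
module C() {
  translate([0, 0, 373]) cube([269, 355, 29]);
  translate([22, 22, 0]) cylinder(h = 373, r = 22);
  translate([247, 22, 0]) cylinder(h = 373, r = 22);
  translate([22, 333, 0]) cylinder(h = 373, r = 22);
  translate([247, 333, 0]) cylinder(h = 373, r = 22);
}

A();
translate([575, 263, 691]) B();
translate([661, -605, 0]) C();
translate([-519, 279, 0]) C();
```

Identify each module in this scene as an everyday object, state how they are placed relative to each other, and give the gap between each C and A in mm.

A is a table. B is an open box. C is a stool. The open box is on top of the table, centred. Two stools sit around the table at the −y, −x sides. The gap between each stool and the table is 250 mm.

Each stool's nearest face is 250 mm from the table's bounding box.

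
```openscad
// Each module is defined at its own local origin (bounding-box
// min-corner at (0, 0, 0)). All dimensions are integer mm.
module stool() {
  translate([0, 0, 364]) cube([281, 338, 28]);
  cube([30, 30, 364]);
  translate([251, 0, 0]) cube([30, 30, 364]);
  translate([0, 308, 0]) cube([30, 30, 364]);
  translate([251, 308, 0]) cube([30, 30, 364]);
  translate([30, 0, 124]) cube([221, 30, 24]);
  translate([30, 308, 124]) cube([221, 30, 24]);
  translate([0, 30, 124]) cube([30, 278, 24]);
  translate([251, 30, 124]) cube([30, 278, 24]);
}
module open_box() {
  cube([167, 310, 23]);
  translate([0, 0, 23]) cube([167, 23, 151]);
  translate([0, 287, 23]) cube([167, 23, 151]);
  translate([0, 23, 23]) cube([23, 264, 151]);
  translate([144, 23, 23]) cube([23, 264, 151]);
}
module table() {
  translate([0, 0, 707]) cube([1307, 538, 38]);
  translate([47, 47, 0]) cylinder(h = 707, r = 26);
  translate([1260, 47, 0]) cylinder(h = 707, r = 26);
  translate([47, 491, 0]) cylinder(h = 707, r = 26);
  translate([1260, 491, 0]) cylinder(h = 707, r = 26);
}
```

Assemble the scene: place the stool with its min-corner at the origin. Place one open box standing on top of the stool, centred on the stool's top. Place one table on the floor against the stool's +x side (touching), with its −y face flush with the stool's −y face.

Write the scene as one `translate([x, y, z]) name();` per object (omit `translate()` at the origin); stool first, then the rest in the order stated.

stool();
translate([57, 14, 392]) open_box();
translate([281, 0, 0]) table();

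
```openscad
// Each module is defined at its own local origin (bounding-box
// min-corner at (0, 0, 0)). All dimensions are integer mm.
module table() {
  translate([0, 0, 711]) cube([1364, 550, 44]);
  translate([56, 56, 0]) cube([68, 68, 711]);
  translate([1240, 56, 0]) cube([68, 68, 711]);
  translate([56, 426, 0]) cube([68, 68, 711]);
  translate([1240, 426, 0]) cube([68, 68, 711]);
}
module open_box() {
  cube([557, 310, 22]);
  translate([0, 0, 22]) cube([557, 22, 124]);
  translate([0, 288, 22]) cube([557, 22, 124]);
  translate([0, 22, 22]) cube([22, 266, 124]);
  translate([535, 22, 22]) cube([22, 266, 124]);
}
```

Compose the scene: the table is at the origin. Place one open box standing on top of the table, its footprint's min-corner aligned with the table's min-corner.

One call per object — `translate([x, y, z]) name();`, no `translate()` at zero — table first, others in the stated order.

table();
translate([0, 0, 755]) open_box();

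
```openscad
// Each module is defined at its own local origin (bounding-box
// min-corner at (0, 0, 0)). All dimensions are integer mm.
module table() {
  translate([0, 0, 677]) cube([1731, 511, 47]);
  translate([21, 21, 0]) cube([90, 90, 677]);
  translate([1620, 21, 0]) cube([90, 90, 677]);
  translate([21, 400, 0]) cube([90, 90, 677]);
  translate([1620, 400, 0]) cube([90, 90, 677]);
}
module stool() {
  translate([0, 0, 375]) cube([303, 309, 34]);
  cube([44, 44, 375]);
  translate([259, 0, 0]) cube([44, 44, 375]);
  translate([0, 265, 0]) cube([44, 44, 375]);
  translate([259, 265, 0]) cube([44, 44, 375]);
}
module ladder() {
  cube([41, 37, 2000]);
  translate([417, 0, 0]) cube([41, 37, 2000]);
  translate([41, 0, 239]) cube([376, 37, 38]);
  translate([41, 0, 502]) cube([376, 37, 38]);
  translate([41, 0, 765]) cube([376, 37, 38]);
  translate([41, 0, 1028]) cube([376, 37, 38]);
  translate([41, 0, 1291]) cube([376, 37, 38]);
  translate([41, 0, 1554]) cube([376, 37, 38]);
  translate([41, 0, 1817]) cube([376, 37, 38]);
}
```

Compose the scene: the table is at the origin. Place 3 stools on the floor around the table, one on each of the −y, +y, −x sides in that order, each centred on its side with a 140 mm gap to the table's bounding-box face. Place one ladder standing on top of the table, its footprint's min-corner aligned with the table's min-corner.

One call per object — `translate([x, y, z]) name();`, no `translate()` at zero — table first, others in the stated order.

table();
translate([714, -449, 0]) stool();
translate([714, 651, 0]) stool();
translate([-443, 101, 0]) stool();
translate([0, 0, 724]) ladder();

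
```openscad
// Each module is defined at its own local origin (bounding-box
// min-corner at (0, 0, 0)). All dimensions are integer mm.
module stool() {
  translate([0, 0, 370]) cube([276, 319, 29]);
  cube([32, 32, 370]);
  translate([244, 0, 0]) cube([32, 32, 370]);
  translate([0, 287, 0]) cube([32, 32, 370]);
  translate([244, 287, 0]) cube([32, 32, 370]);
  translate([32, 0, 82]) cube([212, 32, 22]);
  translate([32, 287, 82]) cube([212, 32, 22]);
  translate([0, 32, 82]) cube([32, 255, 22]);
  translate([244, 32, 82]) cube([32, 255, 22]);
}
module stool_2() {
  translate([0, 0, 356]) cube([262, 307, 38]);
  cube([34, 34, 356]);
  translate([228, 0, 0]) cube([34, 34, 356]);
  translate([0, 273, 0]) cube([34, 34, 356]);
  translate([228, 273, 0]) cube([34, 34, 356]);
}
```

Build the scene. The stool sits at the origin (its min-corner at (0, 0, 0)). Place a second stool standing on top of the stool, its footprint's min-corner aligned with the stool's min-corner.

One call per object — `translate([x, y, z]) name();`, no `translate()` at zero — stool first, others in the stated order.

stool();
translate([0, 0, 399]) stool_2();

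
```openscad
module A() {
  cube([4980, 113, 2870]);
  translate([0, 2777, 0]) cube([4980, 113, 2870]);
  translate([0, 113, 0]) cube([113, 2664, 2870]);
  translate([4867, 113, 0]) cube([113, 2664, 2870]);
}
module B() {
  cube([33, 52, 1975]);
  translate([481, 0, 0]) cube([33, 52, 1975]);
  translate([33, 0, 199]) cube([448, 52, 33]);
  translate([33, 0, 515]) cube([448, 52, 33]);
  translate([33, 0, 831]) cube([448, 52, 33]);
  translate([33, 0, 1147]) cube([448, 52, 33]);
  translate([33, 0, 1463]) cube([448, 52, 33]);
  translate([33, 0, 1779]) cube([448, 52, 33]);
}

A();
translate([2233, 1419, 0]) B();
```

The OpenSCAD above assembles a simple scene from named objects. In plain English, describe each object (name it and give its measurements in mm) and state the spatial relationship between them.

A is the wall frame of a small rectangular building: four walls, each 2870 mm tall and 113 mm thick, enclosing a footprint 4980 mm (x) by 2890 mm (y) outside-to-outside, with no floor or roof. The front and back walls (the −y and +y sides) span the full width; the two side walls fit between them.

B is a straight ladder. Two 33×52 mm vertical rails, 1975 mm tall, stand 514 mm apart (outside-to-outside) with their front faces coplanar on the −y side. 6 rungs, each 52 mm deep and 33 mm tall, span between the inner faces of the rails, front faces flush with the rails. The lowest rung's underside is at z = 199 mm and rungs are spaced 316 mm apart (underside to underside).

The ladder sits inside the house frame, centred.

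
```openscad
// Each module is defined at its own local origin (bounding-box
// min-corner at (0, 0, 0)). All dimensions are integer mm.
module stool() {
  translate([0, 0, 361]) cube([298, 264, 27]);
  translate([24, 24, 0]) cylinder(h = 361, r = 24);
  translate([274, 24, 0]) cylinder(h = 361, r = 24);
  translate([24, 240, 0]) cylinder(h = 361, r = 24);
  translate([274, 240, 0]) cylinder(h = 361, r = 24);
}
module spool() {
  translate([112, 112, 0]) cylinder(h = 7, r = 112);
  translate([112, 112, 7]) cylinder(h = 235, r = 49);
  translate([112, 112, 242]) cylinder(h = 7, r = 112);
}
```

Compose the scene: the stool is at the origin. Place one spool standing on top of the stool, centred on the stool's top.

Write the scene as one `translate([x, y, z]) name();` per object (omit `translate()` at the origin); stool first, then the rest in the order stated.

stool();
translate([37, 20, 388]) spool();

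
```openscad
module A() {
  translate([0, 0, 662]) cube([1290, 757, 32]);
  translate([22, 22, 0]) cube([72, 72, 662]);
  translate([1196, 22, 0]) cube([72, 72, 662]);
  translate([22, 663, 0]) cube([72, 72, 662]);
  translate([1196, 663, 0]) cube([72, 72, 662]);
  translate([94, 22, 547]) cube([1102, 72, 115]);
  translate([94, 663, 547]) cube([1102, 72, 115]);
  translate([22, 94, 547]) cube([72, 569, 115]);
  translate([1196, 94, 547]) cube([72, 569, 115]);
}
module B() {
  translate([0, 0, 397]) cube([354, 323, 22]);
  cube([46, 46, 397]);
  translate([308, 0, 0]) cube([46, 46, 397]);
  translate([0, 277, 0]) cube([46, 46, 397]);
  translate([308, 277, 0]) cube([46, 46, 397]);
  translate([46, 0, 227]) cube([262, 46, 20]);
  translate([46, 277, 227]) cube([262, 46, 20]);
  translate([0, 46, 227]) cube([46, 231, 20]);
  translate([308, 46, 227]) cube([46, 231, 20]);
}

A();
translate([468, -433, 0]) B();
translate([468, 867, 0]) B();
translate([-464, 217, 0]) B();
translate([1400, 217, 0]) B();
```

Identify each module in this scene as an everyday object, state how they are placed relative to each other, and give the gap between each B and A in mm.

A is a table. B is a stool. Four stools sit around the table at the −y, +y, −x, +x sides. The gap between each stool and the table is 110 mm.

Each stool's nearest face is 110 mm from the table's bounding box.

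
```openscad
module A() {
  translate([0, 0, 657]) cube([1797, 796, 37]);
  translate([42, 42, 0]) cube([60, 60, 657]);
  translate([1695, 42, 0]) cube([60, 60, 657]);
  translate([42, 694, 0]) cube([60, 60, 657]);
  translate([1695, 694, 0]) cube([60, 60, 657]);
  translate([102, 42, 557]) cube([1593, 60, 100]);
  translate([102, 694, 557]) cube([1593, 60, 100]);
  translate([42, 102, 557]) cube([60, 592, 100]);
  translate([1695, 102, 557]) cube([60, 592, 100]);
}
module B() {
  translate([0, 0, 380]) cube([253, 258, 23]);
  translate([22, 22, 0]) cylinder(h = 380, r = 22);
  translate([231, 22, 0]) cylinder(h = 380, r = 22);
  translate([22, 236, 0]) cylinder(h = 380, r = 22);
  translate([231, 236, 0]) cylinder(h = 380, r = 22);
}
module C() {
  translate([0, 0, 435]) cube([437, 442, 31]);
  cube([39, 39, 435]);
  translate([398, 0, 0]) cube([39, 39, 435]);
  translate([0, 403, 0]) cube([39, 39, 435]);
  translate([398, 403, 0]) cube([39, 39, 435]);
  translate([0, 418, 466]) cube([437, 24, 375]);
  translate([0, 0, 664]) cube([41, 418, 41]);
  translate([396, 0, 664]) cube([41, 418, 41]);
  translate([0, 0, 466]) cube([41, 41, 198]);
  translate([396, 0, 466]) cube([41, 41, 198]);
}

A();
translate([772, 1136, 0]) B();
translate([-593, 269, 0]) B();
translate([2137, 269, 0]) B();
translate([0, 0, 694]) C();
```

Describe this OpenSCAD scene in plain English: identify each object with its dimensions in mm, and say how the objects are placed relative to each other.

A is a table with a 1797×796 mm rectangular top, 37 mm thick, top surface at z = 694 mm, supported by four 60×60 mm square legs, each inset 42 mm from the nearest pair of top edges, running from the floor. Four apron rails, 60 mm thick and 100 mm tall, run between adjacent legs with their top edges flush with the underside of the top and their outer faces flush with the legs' outer faces.

B is a four-legged stool. The seat is a 253×258×23 mm slab whose top surface is at z = 403 mm; four round legs, each 44 mm in diameter, run from the floor (z = 0) to the underside of the seat, each leg's axis is inset half a diameter from the nearest pair of seat edges (so the leg's bounding box is flush with the corner).

C is a chair: 437×442 mm seat, 31 mm thick, top at z = 466 mm, on four 39 mm square corner legs flush with the seat edges. A 24 mm thick backrest slab spans the full seat width, extending 375 mm above the seat top, its back face flush with the seat's +y edge. Two armrests of 41×41 mm section run along each side from the seat's front edge to the front of the backrest, top faces 239 mm above the seat top and outer faces flush with the seat's x-edges; a 41×41 mm post under the front of each armrest stands on the seat at the front corner.

Three stools sit around the table at the +y, −x, +x sides. The chair is on top of the table.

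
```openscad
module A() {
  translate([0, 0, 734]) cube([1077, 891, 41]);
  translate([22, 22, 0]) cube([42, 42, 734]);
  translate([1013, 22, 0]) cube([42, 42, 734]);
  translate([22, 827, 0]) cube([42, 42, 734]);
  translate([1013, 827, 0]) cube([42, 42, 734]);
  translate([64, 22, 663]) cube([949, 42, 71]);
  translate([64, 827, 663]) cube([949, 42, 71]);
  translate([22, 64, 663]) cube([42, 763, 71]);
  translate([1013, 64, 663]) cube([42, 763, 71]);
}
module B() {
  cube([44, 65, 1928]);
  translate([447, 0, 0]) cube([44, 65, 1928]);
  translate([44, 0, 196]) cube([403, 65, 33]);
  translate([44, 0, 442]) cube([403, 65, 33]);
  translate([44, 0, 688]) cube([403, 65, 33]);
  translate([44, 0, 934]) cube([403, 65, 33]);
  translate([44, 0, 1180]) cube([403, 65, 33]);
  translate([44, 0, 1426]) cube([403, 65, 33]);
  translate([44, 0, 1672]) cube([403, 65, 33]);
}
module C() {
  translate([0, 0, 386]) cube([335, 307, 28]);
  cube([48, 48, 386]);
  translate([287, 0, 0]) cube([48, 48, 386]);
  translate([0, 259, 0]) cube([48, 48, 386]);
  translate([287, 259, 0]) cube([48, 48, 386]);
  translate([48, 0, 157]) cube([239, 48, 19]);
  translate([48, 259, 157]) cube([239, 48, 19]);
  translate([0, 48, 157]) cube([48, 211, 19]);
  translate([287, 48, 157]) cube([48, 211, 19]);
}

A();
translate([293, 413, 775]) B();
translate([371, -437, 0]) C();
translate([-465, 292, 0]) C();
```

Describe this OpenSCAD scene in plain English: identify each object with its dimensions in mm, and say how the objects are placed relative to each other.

A is a rectangular dining table. The top is 1077×891×41 mm with its upper surface at z = 775 mm. It stands on four 42×42 mm square legs, each inset 22 mm from the nearest pair of top edges, running from the floor to the underside of the top. Four apron rails, 42 mm thick and 71 mm tall, run between adjacent legs with their top edges flush with the underside of the top and their outer faces flush with the legs' outer faces.

B is a straight ladder. Two 44×65 mm vertical rails, 1928 mm tall, stand 491 mm apart (outside-to-outside) with their front faces coplanar on the −y side. 7 rungs, each 65 mm deep and 33 mm tall, span between the inner faces of the rails, front faces flush with the rails. The lowest rung's underside is at z = 196 mm and rungs are spaced 246 mm apart (underside to underside).

C is a simple wooden stool: a rectangular seat 335 mm (x) by 307 mm (y), 28 mm thick, top face at z = 414 mm, on four square legs, each 48×48 mm in cross-section. The legs rest on z = 0, each flush with a corner of the seat. Four stretchers, 48 mm wide and 19 mm tall, connect adjacent legs with their undersides at z = 157 mm, each running between the inner faces of the legs it joins and aligned with the legs' outer faces on the other axis.

The ladder is on top of the table, centred. Two stools sit around the table at the −y, −x sides.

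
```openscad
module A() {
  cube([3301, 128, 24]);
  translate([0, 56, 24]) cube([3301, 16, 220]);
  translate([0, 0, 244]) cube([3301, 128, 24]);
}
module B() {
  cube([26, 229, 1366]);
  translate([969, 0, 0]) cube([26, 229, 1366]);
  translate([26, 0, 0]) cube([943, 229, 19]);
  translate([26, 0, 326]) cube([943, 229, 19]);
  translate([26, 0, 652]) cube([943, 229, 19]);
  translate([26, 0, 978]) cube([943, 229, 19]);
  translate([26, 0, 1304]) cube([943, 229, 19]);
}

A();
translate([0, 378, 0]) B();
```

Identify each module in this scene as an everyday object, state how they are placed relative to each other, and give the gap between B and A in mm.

The bookshelf's nearest face is 250 mm from the I-beam's +y face.

A is an I-beam. B is a bookshelf. The bookshelf is on the floor beside the I-beam on its +y side. The gap between the bookshelf and the I-beam is 250 mm.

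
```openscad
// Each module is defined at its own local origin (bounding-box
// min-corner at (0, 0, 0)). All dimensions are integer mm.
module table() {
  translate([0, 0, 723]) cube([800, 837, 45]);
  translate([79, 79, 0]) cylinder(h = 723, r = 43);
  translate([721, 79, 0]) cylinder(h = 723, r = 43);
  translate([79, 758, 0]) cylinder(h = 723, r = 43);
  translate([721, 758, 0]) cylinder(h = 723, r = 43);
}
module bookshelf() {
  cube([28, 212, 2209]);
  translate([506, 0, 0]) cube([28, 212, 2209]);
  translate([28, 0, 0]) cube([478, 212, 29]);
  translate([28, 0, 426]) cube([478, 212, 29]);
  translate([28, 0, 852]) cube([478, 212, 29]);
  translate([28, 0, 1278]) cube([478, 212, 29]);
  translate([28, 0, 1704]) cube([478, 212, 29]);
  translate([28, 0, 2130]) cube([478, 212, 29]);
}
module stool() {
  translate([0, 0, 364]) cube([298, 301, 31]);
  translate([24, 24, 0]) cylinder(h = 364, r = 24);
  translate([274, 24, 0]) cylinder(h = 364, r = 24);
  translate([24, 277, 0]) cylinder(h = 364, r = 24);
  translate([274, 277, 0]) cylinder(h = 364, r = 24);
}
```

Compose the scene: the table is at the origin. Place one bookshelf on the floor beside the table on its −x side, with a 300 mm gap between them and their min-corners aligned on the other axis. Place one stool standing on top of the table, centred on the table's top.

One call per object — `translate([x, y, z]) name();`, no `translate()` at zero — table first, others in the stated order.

table();
translate([-834, 0, 0]) bookshelf();
translate([251, 268, 768]) stool();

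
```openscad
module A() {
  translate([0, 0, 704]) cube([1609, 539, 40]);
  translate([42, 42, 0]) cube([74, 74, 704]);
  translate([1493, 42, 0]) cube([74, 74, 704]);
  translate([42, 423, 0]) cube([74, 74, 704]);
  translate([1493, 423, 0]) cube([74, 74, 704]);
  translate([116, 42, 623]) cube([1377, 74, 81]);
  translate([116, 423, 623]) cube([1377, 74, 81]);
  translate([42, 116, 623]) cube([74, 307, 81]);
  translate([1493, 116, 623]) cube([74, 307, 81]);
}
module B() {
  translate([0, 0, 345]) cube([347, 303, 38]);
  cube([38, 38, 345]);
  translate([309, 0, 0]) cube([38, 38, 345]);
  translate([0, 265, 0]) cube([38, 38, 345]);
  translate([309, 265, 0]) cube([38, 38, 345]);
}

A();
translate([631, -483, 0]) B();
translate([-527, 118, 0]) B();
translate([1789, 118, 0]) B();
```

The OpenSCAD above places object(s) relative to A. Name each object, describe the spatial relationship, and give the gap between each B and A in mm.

A is a table. B is a stool. Three stools sit around the table at the −y, −x, +x sides. The gap between each stool and the table is 180 mm.

Each stool's nearest face is 180 mm from the table's bounding box.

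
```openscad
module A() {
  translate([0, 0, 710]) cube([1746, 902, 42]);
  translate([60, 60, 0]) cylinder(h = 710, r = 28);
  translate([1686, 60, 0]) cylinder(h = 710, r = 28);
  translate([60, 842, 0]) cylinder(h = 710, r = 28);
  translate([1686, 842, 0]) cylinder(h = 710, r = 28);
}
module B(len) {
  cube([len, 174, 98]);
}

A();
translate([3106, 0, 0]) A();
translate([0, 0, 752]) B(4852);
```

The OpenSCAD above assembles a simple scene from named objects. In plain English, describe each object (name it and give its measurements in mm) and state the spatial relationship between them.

A is a table with a 1746×902 mm rectangular top, 42 mm thick, top surface at z = 752 mm, supported by four round legs of 56 mm diameter, each leg's bounding box inset 32 mm from the nearest pair of top edges, running from the floor.

B is a rectangular beam 4852 mm long (x), 174 mm deep (y), 98 mm thick (z).

The beam spans the tops of two tables placed 1360 mm apart, resting at z = 752 mm.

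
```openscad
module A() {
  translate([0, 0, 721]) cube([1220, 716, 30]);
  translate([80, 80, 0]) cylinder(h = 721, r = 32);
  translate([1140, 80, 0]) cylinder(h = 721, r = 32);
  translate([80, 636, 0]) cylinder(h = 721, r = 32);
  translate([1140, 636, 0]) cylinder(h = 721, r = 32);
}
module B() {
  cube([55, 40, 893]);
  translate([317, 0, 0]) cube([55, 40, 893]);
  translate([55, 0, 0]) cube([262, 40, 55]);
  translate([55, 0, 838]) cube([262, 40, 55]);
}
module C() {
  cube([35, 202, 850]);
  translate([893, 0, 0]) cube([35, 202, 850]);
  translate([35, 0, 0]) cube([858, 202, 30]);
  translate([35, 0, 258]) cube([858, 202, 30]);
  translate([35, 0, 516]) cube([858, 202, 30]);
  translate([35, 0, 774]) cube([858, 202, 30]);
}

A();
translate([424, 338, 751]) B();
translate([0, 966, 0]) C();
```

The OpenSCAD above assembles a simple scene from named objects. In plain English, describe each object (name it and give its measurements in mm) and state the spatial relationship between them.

A is a rectangular dining table. The top is 1220×716×30 mm with its upper surface at z = 751 mm. It stands on four round legs of 64 mm diameter, each leg's bounding box inset 48 mm from the nearest pair of top edges, running from the floor to the underside of the top.

B is a rectangular picture frame lying in the x–z plane (depth along y). The opening is 262 mm wide (x) by 783 mm tall (z), surrounded by a border 55 mm wide on all four sides. The frame is 40 mm deep and is made of two full-height vertical stiles with two horizontal rails fitted between them.

C is an open bookshelf. Two side panels, each 35 mm thick, 202 mm deep and 850 mm tall, stand 928 mm apart (outside-to-outside). Between them sit 4 shelves, each 30 mm thick and 202 mm deep, spanning the full gap between the sides. The bottom shelf rests on the floor (its underside at z = 0) and the clear gap between one shelf's top and the next shelf's underside is 228 mm.

The picture frame is on top of the table, centred. The bookshelf is on the floor beside the table on its +y side.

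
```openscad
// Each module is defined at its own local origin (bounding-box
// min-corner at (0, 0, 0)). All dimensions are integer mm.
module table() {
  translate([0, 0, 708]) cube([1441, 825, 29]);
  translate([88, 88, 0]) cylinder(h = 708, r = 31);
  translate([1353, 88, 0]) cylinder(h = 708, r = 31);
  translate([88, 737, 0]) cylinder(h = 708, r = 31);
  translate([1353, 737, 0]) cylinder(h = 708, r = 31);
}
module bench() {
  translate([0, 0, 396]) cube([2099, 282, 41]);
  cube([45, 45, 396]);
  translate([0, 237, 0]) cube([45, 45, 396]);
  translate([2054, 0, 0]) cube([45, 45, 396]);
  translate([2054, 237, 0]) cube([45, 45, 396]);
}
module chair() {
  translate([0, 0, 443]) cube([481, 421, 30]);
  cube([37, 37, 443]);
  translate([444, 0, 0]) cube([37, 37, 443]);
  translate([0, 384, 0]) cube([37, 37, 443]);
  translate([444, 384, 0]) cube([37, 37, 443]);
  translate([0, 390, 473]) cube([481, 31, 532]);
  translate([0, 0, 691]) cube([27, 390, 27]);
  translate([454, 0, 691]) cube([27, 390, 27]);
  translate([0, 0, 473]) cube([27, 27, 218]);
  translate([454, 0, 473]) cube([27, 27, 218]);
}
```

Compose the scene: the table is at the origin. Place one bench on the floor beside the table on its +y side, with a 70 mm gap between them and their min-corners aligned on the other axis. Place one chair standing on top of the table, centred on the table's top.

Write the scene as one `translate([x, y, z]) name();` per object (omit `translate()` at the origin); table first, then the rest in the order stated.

table();
translate([0, 895, 0]) bench();
translate([480, 202, 737]) chair();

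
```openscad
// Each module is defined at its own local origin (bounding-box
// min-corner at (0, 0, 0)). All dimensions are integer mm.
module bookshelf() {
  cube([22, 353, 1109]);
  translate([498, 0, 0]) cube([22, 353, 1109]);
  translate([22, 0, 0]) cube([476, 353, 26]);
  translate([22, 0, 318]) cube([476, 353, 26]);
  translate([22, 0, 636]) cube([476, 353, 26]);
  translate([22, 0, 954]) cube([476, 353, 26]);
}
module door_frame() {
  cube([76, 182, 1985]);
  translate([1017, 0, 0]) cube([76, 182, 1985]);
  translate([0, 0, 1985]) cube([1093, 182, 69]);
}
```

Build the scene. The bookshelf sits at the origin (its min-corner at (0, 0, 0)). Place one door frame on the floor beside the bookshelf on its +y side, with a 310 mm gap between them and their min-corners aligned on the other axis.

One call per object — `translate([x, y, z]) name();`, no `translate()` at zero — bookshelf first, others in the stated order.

bookshelf();
translate([0, 663, 0]) door_frame();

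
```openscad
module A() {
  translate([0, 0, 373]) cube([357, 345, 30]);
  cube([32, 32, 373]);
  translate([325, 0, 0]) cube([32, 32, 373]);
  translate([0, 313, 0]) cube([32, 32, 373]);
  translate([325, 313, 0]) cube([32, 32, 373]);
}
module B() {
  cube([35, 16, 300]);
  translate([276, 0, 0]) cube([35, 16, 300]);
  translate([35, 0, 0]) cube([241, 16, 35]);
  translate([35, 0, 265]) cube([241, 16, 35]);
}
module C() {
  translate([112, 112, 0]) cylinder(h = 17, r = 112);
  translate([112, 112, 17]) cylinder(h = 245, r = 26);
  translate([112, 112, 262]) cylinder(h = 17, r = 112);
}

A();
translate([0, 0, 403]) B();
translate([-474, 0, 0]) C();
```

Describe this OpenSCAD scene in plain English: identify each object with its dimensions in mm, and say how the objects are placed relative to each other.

A is a simple wooden stool: a rectangular seat 357 mm (x) by 345 mm (y), 30 mm thick, top face at z = 403 mm, on four square legs, each 32×32 mm in cross-section. The legs rest on z = 0, each flush with a corner of the seat.

B is a picture frame with a 241×230 mm rectangular opening (x by z) and a uniform 35 mm border on every side. Frame depth is 16 mm along y. It is built from two vertical stiles running the full outside height and two horizontal rails spanning the gap between the stiles.

C is a spool: two coaxial disc flanges of radius 112 mm and thickness 17 mm, joined by a core cylinder of radius 26 mm and height 245 mm. The lower flange rests on z = 0 and the three cylinders share a vertical axis.

The picture frame is on top of the stool. The spool is on the floor beside the stool on its −x side.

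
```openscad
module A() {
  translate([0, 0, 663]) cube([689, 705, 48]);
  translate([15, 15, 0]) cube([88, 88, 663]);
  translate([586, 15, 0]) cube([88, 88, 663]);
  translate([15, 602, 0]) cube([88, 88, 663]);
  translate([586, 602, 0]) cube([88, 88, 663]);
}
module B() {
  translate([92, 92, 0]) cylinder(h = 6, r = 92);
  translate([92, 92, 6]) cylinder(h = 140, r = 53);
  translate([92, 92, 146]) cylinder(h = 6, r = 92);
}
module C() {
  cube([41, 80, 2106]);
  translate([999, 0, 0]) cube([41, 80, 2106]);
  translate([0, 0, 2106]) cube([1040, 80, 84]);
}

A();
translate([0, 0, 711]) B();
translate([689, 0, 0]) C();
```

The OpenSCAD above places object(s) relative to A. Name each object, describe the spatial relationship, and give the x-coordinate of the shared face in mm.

A is a table. B is a spool. C is a door frame. The spool is on top of the table. The door frame is against the table's +x side, with their −y faces flush. The x-coordinate of the shared face is 689 mm.

The table's +x face and the door frame's −x face are both at x = 689 mm.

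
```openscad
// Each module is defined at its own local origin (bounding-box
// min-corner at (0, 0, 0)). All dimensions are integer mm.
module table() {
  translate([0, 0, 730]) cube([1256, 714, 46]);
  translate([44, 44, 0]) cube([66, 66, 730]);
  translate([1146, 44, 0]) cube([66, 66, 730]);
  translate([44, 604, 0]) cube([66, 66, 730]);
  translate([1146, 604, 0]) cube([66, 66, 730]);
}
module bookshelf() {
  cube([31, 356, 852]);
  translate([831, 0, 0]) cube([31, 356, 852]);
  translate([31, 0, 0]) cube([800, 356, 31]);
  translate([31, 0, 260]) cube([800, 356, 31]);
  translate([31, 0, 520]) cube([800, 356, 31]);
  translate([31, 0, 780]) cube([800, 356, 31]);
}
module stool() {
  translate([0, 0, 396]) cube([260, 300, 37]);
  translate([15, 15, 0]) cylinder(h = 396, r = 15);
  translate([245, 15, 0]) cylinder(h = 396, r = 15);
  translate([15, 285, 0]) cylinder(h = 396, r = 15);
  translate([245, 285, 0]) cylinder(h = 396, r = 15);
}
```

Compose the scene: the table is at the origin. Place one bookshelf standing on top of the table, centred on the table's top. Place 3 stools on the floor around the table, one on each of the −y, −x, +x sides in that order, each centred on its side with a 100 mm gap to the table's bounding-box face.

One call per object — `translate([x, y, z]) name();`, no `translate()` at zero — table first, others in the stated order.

table();
translate([197, 179, 776]) bookshelf();
translate([498, -400, 0]) stool();
translate([-360, 207, 0]) stool();
translate([1356, 207, 0]) stool();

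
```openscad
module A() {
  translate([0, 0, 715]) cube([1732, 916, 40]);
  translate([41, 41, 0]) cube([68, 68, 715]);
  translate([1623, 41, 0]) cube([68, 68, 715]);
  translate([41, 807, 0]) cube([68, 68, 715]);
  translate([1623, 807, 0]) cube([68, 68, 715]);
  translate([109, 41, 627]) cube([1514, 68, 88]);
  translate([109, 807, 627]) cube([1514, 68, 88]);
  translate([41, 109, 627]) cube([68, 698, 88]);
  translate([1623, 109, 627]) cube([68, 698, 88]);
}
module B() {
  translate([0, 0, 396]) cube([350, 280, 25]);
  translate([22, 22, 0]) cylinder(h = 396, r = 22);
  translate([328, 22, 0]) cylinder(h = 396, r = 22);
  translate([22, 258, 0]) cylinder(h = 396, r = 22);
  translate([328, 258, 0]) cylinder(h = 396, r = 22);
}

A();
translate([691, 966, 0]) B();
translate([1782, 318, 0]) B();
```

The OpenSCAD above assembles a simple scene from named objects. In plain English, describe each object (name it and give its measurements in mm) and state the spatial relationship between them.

A is a rectangular dining table. The top is 1732×916×40 mm with its upper surface at z = 755 mm. It stands on four 68×68 mm square legs, each inset 41 mm from the nearest pair of top edges, running from the floor to the underside of the top. Four apron rails, 68 mm thick and 88 mm tall, run between adjacent legs with their top edges flush with the underside of the top and their outer faces flush with the legs' outer faces.

B is a simple wooden stool: a rectangular seat 350 mm (x) by 280 mm (y), 25 mm thick, top face at z = 421 mm, on four round legs, each 44 mm in diameter. The legs rest on z = 0, each leg's axis is inset half a diameter from the nearest pair of seat edges (so the leg's bounding box is flush with the corner).

Two stools sit around the table at the +y, +x sides.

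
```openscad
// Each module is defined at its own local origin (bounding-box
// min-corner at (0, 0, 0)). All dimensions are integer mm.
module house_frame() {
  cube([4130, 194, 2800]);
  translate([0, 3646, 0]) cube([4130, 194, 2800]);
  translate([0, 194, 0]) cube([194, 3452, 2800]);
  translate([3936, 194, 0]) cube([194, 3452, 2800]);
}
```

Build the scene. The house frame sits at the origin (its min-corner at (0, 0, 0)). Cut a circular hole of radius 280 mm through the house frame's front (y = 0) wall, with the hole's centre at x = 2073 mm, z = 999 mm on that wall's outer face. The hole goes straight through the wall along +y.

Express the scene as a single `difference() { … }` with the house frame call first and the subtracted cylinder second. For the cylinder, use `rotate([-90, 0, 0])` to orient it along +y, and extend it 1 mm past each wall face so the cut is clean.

difference() {
  house_frame();
  translate([2073, -1, 999]) rotate([-90, 0, 0]) cylinder(h = 196, r = 280);
}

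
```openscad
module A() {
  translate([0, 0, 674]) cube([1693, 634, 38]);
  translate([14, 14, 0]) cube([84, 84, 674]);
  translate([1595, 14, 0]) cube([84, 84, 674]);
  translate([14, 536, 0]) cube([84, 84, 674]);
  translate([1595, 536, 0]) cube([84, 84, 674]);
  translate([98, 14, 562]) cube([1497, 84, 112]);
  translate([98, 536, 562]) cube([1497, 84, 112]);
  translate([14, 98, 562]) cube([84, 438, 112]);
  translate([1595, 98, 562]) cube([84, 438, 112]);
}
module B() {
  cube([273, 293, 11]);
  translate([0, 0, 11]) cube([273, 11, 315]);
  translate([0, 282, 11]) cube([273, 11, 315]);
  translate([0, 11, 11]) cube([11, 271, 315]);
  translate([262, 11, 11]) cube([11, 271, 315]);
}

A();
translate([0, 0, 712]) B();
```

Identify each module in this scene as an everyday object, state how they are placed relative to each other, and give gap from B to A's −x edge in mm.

The open box's min-x is at 0; the table's min-x is 0; gap = 0 mm.

A is a table. B is an open box. The open box is on top of the table. The gap from the open box to the table's −x edge is 0 mm.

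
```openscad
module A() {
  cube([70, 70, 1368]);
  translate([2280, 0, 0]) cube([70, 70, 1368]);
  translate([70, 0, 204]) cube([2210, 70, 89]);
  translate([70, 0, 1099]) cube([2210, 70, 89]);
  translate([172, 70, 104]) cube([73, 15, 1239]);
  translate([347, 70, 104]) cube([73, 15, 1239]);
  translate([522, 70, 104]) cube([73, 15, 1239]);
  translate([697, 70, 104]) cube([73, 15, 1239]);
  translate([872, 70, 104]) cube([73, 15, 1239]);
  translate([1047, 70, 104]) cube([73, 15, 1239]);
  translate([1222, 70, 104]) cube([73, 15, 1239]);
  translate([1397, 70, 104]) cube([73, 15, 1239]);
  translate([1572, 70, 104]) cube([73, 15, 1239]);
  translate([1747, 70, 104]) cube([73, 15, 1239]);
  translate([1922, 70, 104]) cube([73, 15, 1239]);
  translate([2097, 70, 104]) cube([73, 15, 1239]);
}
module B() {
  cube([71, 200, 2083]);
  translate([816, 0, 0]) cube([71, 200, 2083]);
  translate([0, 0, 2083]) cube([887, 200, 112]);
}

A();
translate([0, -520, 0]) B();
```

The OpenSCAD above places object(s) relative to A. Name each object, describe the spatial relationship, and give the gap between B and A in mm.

A is a fence section. B is a door frame. The door frame is on the floor beside the fence section on its −y side. The gap between the door frame and the fence section is 320 mm.

The door frame's nearest face is 320 mm from the fence section's −y face.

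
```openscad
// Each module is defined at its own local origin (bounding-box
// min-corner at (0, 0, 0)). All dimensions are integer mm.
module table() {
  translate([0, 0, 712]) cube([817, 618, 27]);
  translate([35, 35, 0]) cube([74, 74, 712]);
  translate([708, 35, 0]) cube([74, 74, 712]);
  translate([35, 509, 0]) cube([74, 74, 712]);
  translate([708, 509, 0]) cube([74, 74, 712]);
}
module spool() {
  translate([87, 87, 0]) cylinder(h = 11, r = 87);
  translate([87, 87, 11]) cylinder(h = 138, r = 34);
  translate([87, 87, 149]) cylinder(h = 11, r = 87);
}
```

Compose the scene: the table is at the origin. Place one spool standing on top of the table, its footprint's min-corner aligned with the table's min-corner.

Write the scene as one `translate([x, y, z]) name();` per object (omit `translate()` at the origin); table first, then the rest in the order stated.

table();
translate([0, 0, 739]) spool();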